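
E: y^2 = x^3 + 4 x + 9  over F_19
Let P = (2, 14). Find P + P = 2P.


Doubling: s = (3 x1^2 + a) / (2 y1)
s = (3*2^2 + 4) / (2*14) mod 19 = 6
x3 = s^2 - 2 x1 mod 19 = 6^2 - 2*2 = 13
y3 = s (x1 - x3) - y1 mod 19 = 6 * (2 - 13) - 14 = 15

2P = (13, 15)


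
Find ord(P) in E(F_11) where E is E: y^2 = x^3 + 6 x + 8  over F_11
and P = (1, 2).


Compute successive multiples of P until we hit O:
  1P = (1, 2)
  2P = (1, 9)
  3P = O

ord(P) = 3


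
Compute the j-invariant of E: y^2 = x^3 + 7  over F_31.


Delta = -16(4 a^3 + 27 b^2) mod 31 = 5
-1728 * (4 a)^3 = -1728 * (4*0)^3 mod 31 = 0
j = 0 * 5^(-1) mod 31 = 0

j = 0 (mod 31)


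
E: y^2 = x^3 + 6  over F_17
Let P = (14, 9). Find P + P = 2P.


Doubling: s = (3 x1^2 + a) / (2 y1)
s = (3*14^2 + 0) / (2*9) mod 17 = 10
x3 = s^2 - 2 x1 mod 17 = 10^2 - 2*14 = 4
y3 = s (x1 - x3) - y1 mod 17 = 10 * (14 - 4) - 9 = 6

2P = (4, 6)


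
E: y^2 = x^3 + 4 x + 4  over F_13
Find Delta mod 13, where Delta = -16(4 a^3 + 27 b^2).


4 a^3 + 27 b^2 = 4*4^3 + 27*4^2 = 256 + 432 = 688
Delta = -16 * (688) = -11008
Delta mod 13 = 3

Delta = 3 (mod 13)


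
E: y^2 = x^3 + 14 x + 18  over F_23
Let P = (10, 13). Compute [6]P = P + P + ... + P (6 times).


k = 6 = 110_2 (binary, LSB first: 011)
Double-and-add from P = (10, 13):
  bit 0 = 0: acc unchanged = O
  bit 1 = 1: acc = O + (5, 12) = (5, 12)
  bit 2 = 1: acc = (5, 12) + (22, 16) = (22, 7)

6P = (22, 7)


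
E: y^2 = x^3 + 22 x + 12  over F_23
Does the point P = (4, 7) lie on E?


Check whether y^2 = x^3 + 22 x + 12 (mod 23) for (x, y) = (4, 7).
LHS: y^2 = 7^2 mod 23 = 3
RHS: x^3 + 22 x + 12 = 4^3 + 22*4 + 12 mod 23 = 3
LHS = RHS

Yes, on the curve


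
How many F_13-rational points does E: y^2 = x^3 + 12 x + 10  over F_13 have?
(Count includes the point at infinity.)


For each x in F_13, count y with y^2 = x^3 + 12 x + 10 mod 13:
  x = 0: RHS = 10, y in [6, 7]  -> 2 point(s)
  x = 1: RHS = 10, y in [6, 7]  -> 2 point(s)
  x = 2: RHS = 3, y in [4, 9]  -> 2 point(s)
  x = 5: RHS = 0, y in [0]  -> 1 point(s)
  x = 6: RHS = 12, y in [5, 8]  -> 2 point(s)
  x = 10: RHS = 12, y in [5, 8]  -> 2 point(s)
  x = 11: RHS = 4, y in [2, 11]  -> 2 point(s)
  x = 12: RHS = 10, y in [6, 7]  -> 2 point(s)
Affine points: 15. Add the point at infinity: total = 16.

#E(F_13) = 16


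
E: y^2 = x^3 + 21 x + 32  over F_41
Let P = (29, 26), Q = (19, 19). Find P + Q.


P != Q, so use the chord formula.
s = (y2 - y1) / (x2 - x1) = (34) / (31) mod 41 = 13
x3 = s^2 - x1 - x2 mod 41 = 13^2 - 29 - 19 = 39
y3 = s (x1 - x3) - y1 mod 41 = 13 * (29 - 39) - 26 = 8

P + Q = (39, 8)


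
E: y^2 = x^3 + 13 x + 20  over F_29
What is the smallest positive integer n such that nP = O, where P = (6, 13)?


Compute successive multiples of P until we hit O:
  1P = (6, 13)
  2P = (23, 25)
  3P = (1, 11)
  4P = (21, 10)
  5P = (9, 5)
  6P = (5, 23)
  7P = (2, 5)
  8P = (25, 7)
  ... (continuing to 31P)
  31P = O

ord(P) = 31


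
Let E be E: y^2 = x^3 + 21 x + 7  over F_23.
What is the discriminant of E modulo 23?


4 a^3 + 27 b^2 = 4*21^3 + 27*7^2 = 37044 + 1323 = 38367
Delta = -16 * (38367) = -613872
Delta mod 23 = 21

Delta = 21 (mod 23)


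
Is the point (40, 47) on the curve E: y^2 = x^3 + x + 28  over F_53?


Check whether y^2 = x^3 + 1 x + 28 (mod 53) for (x, y) = (40, 47).
LHS: y^2 = 47^2 mod 53 = 36
RHS: x^3 + 1 x + 28 = 40^3 + 1*40 + 28 mod 53 = 44
LHS != RHS

No, not on the curve


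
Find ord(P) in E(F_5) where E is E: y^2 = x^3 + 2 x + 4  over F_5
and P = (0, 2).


Compute successive multiples of P until we hit O:
  1P = (0, 2)
  2P = (4, 1)
  3P = (2, 1)
  4P = (2, 4)
  5P = (4, 4)
  6P = (0, 3)
  7P = O

ord(P) = 7


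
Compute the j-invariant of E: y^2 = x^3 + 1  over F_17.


Delta = -16(4 a^3 + 27 b^2) mod 17 = 10
-1728 * (4 a)^3 = -1728 * (4*0)^3 mod 17 = 0
j = 0 * 10^(-1) mod 17 = 0

j = 0 (mod 17)


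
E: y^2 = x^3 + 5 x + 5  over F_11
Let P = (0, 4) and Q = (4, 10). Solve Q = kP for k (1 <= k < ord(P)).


Enumerate multiples of P until we hit Q = (4, 10):
  1P = (0, 4)
  2P = (4, 10)
Match found at i = 2.

k = 2


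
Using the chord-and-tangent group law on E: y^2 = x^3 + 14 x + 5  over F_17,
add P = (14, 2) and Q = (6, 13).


P != Q, so use the chord formula.
s = (y2 - y1) / (x2 - x1) = (11) / (9) mod 17 = 5
x3 = s^2 - x1 - x2 mod 17 = 5^2 - 14 - 6 = 5
y3 = s (x1 - x3) - y1 mod 17 = 5 * (14 - 5) - 2 = 9

P + Q = (5, 9)


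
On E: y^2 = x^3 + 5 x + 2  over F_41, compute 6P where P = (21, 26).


k = 6 = 110_2 (binary, LSB first: 011)
Double-and-add from P = (21, 26):
  bit 0 = 0: acc unchanged = O
  bit 1 = 1: acc = O + (35, 17) = (35, 17)
  bit 2 = 1: acc = (35, 17) + (4, 39) = (38, 1)

6P = (38, 1)


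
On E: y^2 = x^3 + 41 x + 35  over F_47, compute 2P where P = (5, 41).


Doubling: s = (3 x1^2 + a) / (2 y1)
s = (3*5^2 + 41) / (2*41) mod 47 = 6
x3 = s^2 - 2 x1 mod 47 = 6^2 - 2*5 = 26
y3 = s (x1 - x3) - y1 mod 47 = 6 * (5 - 26) - 41 = 21

2P = (26, 21)


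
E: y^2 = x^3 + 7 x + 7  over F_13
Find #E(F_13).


For each x in F_13, count y with y^2 = x^3 + 7 x + 7 mod 13:
  x = 2: RHS = 3, y in [4, 9]  -> 2 point(s)
  x = 3: RHS = 3, y in [4, 9]  -> 2 point(s)
  x = 7: RHS = 9, y in [3, 10]  -> 2 point(s)
  x = 8: RHS = 3, y in [4, 9]  -> 2 point(s)
  x = 12: RHS = 12, y in [5, 8]  -> 2 point(s)
Affine points: 10. Add the point at infinity: total = 11.

#E(F_13) = 11


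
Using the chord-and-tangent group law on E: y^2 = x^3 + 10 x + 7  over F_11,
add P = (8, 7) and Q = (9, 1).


P != Q, so use the chord formula.
s = (y2 - y1) / (x2 - x1) = (5) / (1) mod 11 = 5
x3 = s^2 - x1 - x2 mod 11 = 5^2 - 8 - 9 = 8
y3 = s (x1 - x3) - y1 mod 11 = 5 * (8 - 8) - 7 = 4

P + Q = (8, 4)


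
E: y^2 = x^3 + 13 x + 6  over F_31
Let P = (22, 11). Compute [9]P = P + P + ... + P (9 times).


k = 9 = 1001_2 (binary, LSB first: 1001)
Double-and-add from P = (22, 11):
  bit 0 = 1: acc = O + (22, 11) = (22, 11)
  bit 1 = 0: acc unchanged = (22, 11)
  bit 2 = 0: acc unchanged = (22, 11)
  bit 3 = 1: acc = (22, 11) + (26, 23) = (23, 17)

9P = (23, 17)


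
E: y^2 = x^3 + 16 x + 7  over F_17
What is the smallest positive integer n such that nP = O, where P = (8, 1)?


Compute successive multiples of P until we hit O:
  1P = (8, 1)
  2P = (5, 5)
  3P = (2, 8)
  4P = (6, 8)
  5P = (11, 1)
  6P = (15, 16)
  7P = (9, 9)
  8P = (13, 10)
  ... (continuing to 20P)
  20P = O

ord(P) = 20


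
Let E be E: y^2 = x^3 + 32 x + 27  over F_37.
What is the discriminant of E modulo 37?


4 a^3 + 27 b^2 = 4*32^3 + 27*27^2 = 131072 + 19683 = 150755
Delta = -16 * (150755) = -2412080
Delta mod 37 = 24

Delta = 24 (mod 37)


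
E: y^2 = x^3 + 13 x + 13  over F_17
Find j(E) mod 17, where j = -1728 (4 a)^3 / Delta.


Delta = -16(4 a^3 + 27 b^2) mod 17 = 6
-1728 * (4 a)^3 = -1728 * (4*13)^3 mod 17 = 6
j = 6 * 6^(-1) mod 17 = 1

j = 1 (mod 17)


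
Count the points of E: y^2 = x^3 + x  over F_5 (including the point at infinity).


For each x in F_5, count y with y^2 = x^3 + 1 x + 0 mod 5:
  x = 0: RHS = 0, y in [0]  -> 1 point(s)
  x = 2: RHS = 0, y in [0]  -> 1 point(s)
  x = 3: RHS = 0, y in [0]  -> 1 point(s)
Affine points: 3. Add the point at infinity: total = 4.

#E(F_5) = 4


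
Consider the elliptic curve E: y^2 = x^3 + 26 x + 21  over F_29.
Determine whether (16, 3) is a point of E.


Check whether y^2 = x^3 + 26 x + 21 (mod 29) for (x, y) = (16, 3).
LHS: y^2 = 3^2 mod 29 = 9
RHS: x^3 + 26 x + 21 = 16^3 + 26*16 + 21 mod 29 = 9
LHS = RHS

Yes, on the curve


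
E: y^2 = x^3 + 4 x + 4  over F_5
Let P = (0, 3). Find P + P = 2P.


Doubling: s = (3 x1^2 + a) / (2 y1)
s = (3*0^2 + 4) / (2*3) mod 5 = 4
x3 = s^2 - 2 x1 mod 5 = 4^2 - 2*0 = 1
y3 = s (x1 - x3) - y1 mod 5 = 4 * (0 - 1) - 3 = 3

2P = (1, 3)


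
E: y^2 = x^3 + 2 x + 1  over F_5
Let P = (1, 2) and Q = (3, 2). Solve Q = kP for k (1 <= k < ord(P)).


Enumerate multiples of P until we hit Q = (3, 2):
  1P = (1, 2)
  2P = (3, 3)
  3P = (0, 1)
  4P = (0, 4)
  5P = (3, 2)
Match found at i = 5.

k = 5


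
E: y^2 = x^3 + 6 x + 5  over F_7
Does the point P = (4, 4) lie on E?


Check whether y^2 = x^3 + 6 x + 5 (mod 7) for (x, y) = (4, 4).
LHS: y^2 = 4^2 mod 7 = 2
RHS: x^3 + 6 x + 5 = 4^3 + 6*4 + 5 mod 7 = 2
LHS = RHS

Yes, on the curve


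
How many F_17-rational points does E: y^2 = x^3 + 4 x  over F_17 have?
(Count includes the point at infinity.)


For each x in F_17, count y with y^2 = x^3 + 4 x + 0 mod 17:
  x = 0: RHS = 0, y in [0]  -> 1 point(s)
  x = 2: RHS = 16, y in [4, 13]  -> 2 point(s)
  x = 5: RHS = 9, y in [3, 14]  -> 2 point(s)
  x = 6: RHS = 2, y in [6, 11]  -> 2 point(s)
  x = 8: RHS = 0, y in [0]  -> 1 point(s)
  x = 9: RHS = 0, y in [0]  -> 1 point(s)
  x = 11: RHS = 15, y in [7, 10]  -> 2 point(s)
  x = 12: RHS = 8, y in [5, 12]  -> 2 point(s)
  x = 15: RHS = 1, y in [1, 16]  -> 2 point(s)
Affine points: 15. Add the point at infinity: total = 16.

#E(F_17) = 16


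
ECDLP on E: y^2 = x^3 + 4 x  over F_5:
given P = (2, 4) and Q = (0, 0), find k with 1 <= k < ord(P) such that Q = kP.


Enumerate multiples of P until we hit Q = (0, 0):
  1P = (2, 4)
  2P = (0, 0)
Match found at i = 2.

k = 2


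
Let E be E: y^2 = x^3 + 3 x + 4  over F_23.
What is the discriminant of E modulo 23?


4 a^3 + 27 b^2 = 4*3^3 + 27*4^2 = 108 + 432 = 540
Delta = -16 * (540) = -8640
Delta mod 23 = 8

Delta = 8 (mod 23)


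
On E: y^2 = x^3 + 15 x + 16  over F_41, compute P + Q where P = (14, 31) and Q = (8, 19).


P != Q, so use the chord formula.
s = (y2 - y1) / (x2 - x1) = (29) / (35) mod 41 = 2
x3 = s^2 - x1 - x2 mod 41 = 2^2 - 14 - 8 = 23
y3 = s (x1 - x3) - y1 mod 41 = 2 * (14 - 23) - 31 = 33

P + Q = (23, 33)


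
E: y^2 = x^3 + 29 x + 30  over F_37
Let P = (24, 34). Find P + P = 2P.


Doubling: s = (3 x1^2 + a) / (2 y1)
s = (3*24^2 + 29) / (2*34) mod 37 = 34
x3 = s^2 - 2 x1 mod 37 = 34^2 - 2*24 = 35
y3 = s (x1 - x3) - y1 mod 37 = 34 * (24 - 35) - 34 = 36

2P = (35, 36)


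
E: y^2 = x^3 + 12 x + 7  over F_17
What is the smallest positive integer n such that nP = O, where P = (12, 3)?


Compute successive multiples of P until we hit O:
  1P = (12, 3)
  2P = (12, 14)
  3P = O

ord(P) = 3


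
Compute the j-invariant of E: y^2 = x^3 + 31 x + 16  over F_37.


Delta = -16(4 a^3 + 27 b^2) mod 37 = 24
-1728 * (4 a)^3 = -1728 * (4*31)^3 mod 37 = 6
j = 6 * 24^(-1) mod 37 = 28

j = 28 (mod 37)


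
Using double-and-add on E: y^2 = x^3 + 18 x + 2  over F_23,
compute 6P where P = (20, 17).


k = 6 = 110_2 (binary, LSB first: 011)
Double-and-add from P = (20, 17):
  bit 0 = 0: acc unchanged = O
  bit 1 = 1: acc = O + (10, 3) = (10, 3)
  bit 2 = 1: acc = (10, 3) + (6, 2) = (20, 6)

6P = (20, 6)


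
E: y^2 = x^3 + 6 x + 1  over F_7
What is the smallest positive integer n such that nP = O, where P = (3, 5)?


Compute successive multiples of P until we hit O:
  1P = (3, 5)
  2P = (3, 2)
  3P = O

ord(P) = 3


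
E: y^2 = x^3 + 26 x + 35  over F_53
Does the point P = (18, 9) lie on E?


Check whether y^2 = x^3 + 26 x + 35 (mod 53) for (x, y) = (18, 9).
LHS: y^2 = 9^2 mod 53 = 28
RHS: x^3 + 26 x + 35 = 18^3 + 26*18 + 35 mod 53 = 28
LHS = RHS

Yes, on the curve


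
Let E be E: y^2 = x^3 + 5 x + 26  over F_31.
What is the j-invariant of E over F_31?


Delta = -16(4 a^3 + 27 b^2) mod 31 = 17
-1728 * (4 a)^3 = -1728 * (4*5)^3 mod 31 = 16
j = 16 * 17^(-1) mod 31 = 21

j = 21 (mod 31)


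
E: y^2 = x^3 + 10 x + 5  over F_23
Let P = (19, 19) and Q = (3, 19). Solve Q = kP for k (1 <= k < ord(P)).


Enumerate multiples of P until we hit Q = (3, 19):
  1P = (19, 19)
  2P = (16, 11)
  3P = (13, 20)
  4P = (7, 2)
  5P = (3, 19)
Match found at i = 5.

k = 5


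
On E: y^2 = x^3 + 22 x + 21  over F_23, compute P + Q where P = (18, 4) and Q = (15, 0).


P != Q, so use the chord formula.
s = (y2 - y1) / (x2 - x1) = (19) / (20) mod 23 = 9
x3 = s^2 - x1 - x2 mod 23 = 9^2 - 18 - 15 = 2
y3 = s (x1 - x3) - y1 mod 23 = 9 * (18 - 2) - 4 = 2

P + Q = (2, 2)


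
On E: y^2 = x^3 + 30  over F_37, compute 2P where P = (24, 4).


Doubling: s = (3 x1^2 + a) / (2 y1)
s = (3*24^2 + 0) / (2*4) mod 37 = 31
x3 = s^2 - 2 x1 mod 37 = 31^2 - 2*24 = 25
y3 = s (x1 - x3) - y1 mod 37 = 31 * (24 - 25) - 4 = 2

2P = (25, 2)


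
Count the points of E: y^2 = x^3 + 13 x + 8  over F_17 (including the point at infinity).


For each x in F_17, count y with y^2 = x^3 + 13 x + 8 mod 17:
  x = 0: RHS = 8, y in [5, 12]  -> 2 point(s)
  x = 2: RHS = 8, y in [5, 12]  -> 2 point(s)
  x = 6: RHS = 13, y in [8, 9]  -> 2 point(s)
  x = 7: RHS = 0, y in [0]  -> 1 point(s)
  x = 9: RHS = 4, y in [2, 15]  -> 2 point(s)
  x = 10: RHS = 16, y in [4, 13]  -> 2 point(s)
  x = 15: RHS = 8, y in [5, 12]  -> 2 point(s)
Affine points: 13. Add the point at infinity: total = 14.

#E(F_17) = 14


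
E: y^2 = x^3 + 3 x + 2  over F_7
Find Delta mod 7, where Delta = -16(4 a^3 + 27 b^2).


4 a^3 + 27 b^2 = 4*3^3 + 27*2^2 = 108 + 108 = 216
Delta = -16 * (216) = -3456
Delta mod 7 = 2

Delta = 2 (mod 7)


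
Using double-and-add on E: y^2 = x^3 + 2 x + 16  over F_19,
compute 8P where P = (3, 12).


k = 8 = 1000_2 (binary, LSB first: 0001)
Double-and-add from P = (3, 12):
  bit 0 = 0: acc unchanged = O
  bit 1 = 0: acc unchanged = O
  bit 2 = 0: acc unchanged = O
  bit 3 = 1: acc = O + (12, 1) = (12, 1)

8P = (12, 1)


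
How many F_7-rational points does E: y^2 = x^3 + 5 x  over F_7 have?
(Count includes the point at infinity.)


For each x in F_7, count y with y^2 = x^3 + 5 x + 0 mod 7:
  x = 0: RHS = 0, y in [0]  -> 1 point(s)
  x = 2: RHS = 4, y in [2, 5]  -> 2 point(s)
  x = 3: RHS = 0, y in [0]  -> 1 point(s)
  x = 4: RHS = 0, y in [0]  -> 1 point(s)
  x = 6: RHS = 1, y in [1, 6]  -> 2 point(s)
Affine points: 7. Add the point at infinity: total = 8.

#E(F_7) = 8


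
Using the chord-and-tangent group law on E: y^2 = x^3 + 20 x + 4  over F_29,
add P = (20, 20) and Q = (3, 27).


P != Q, so use the chord formula.
s = (y2 - y1) / (x2 - x1) = (7) / (12) mod 29 = 3
x3 = s^2 - x1 - x2 mod 29 = 3^2 - 20 - 3 = 15
y3 = s (x1 - x3) - y1 mod 29 = 3 * (20 - 15) - 20 = 24

P + Q = (15, 24)


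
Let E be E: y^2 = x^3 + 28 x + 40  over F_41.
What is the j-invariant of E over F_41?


Delta = -16(4 a^3 + 27 b^2) mod 41 = 38
-1728 * (4 a)^3 = -1728 * (4*28)^3 mod 41 = 32
j = 32 * 38^(-1) mod 41 = 3

j = 3 (mod 41)


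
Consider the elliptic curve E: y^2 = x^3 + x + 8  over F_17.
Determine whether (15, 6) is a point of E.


Check whether y^2 = x^3 + 1 x + 8 (mod 17) for (x, y) = (15, 6).
LHS: y^2 = 6^2 mod 17 = 2
RHS: x^3 + 1 x + 8 = 15^3 + 1*15 + 8 mod 17 = 15
LHS != RHS

No, not on the curve


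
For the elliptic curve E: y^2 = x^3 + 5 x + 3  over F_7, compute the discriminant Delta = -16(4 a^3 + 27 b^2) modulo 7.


4 a^3 + 27 b^2 = 4*5^3 + 27*3^2 = 500 + 243 = 743
Delta = -16 * (743) = -11888
Delta mod 7 = 5

Delta = 5 (mod 7)


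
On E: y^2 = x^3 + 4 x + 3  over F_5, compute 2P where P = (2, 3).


Doubling: s = (3 x1^2 + a) / (2 y1)
s = (3*2^2 + 4) / (2*3) mod 5 = 1
x3 = s^2 - 2 x1 mod 5 = 1^2 - 2*2 = 2
y3 = s (x1 - x3) - y1 mod 5 = 1 * (2 - 2) - 3 = 2

2P = (2, 2)


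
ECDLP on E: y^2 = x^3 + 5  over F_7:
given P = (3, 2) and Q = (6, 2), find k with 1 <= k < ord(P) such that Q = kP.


Enumerate multiples of P until we hit Q = (6, 2):
  1P = (3, 2)
  2P = (5, 2)
  3P = (6, 5)
  4P = (6, 2)
Match found at i = 4.

k = 4


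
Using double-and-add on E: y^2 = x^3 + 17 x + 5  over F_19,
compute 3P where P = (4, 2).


k = 3 = 11_2 (binary, LSB first: 11)
Double-and-add from P = (4, 2):
  bit 0 = 1: acc = O + (4, 2) = (4, 2)
  bit 1 = 1: acc = (4, 2) + (15, 14) = (7, 12)

3P = (7, 12)


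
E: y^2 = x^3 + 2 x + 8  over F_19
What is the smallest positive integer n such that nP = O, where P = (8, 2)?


Compute successive multiples of P until we hit O:
  1P = (8, 2)
  2P = (4, 2)
  3P = (7, 17)
  4P = (1, 7)
  5P = (14, 5)
  6P = (2, 1)
  7P = (18, 9)
  8P = (18, 10)
  ... (continuing to 15P)
  15P = O

ord(P) = 15


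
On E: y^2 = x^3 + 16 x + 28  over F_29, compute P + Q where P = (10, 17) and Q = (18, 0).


P != Q, so use the chord formula.
s = (y2 - y1) / (x2 - x1) = (12) / (8) mod 29 = 16
x3 = s^2 - x1 - x2 mod 29 = 16^2 - 10 - 18 = 25
y3 = s (x1 - x3) - y1 mod 29 = 16 * (10 - 25) - 17 = 4

P + Q = (25, 4)


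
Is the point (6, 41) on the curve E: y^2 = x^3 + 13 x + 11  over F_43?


Check whether y^2 = x^3 + 13 x + 11 (mod 43) for (x, y) = (6, 41).
LHS: y^2 = 41^2 mod 43 = 4
RHS: x^3 + 13 x + 11 = 6^3 + 13*6 + 11 mod 43 = 4
LHS = RHS

Yes, on the curve


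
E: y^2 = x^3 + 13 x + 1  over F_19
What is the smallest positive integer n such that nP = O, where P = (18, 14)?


Compute successive multiples of P until we hit O:
  1P = (18, 14)
  2P = (0, 18)
  3P = (17, 9)
  4P = (9, 12)
  5P = (8, 3)
  6P = (2, 15)
  7P = (16, 12)
  8P = (5, 18)
  ... (continuing to 25P)
  25P = O

ord(P) = 25


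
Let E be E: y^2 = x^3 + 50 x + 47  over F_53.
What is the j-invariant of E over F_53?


Delta = -16(4 a^3 + 27 b^2) mod 53 = 9
-1728 * (4 a)^3 = -1728 * (4*50)^3 mod 53 = 17
j = 17 * 9^(-1) mod 53 = 49

j = 49 (mod 53)


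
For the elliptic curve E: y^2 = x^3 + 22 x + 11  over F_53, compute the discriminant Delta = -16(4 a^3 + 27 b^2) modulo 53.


4 a^3 + 27 b^2 = 4*22^3 + 27*11^2 = 42592 + 3267 = 45859
Delta = -16 * (45859) = -733744
Delta mod 53 = 41

Delta = 41 (mod 53)


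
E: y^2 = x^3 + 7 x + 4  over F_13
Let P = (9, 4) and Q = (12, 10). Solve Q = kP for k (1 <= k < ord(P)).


Enumerate multiples of P until we hit Q = (12, 10):
  1P = (9, 4)
  2P = (12, 3)
  3P = (8, 0)
  4P = (12, 10)
Match found at i = 4.

k = 4


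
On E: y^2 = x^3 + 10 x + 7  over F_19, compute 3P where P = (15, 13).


k = 3 = 11_2 (binary, LSB first: 11)
Double-and-add from P = (15, 13):
  bit 0 = 1: acc = O + (15, 13) = (15, 13)
  bit 1 = 1: acc = (15, 13) + (15, 6) = O

3P = O


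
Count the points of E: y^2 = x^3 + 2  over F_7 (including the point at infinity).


For each x in F_7, count y with y^2 = x^3 + 0 x + 2 mod 7:
  x = 0: RHS = 2, y in [3, 4]  -> 2 point(s)
  x = 3: RHS = 1, y in [1, 6]  -> 2 point(s)
  x = 5: RHS = 1, y in [1, 6]  -> 2 point(s)
  x = 6: RHS = 1, y in [1, 6]  -> 2 point(s)
Affine points: 8. Add the point at infinity: total = 9.

#E(F_7) = 9


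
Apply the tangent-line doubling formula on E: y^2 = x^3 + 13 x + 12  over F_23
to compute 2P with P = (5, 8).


Doubling: s = (3 x1^2 + a) / (2 y1)
s = (3*5^2 + 13) / (2*8) mod 23 = 17
x3 = s^2 - 2 x1 mod 23 = 17^2 - 2*5 = 3
y3 = s (x1 - x3) - y1 mod 23 = 17 * (5 - 3) - 8 = 3

2P = (3, 3)


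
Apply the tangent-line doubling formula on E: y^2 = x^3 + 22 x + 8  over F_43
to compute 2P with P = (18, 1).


Doubling: s = (3 x1^2 + a) / (2 y1)
s = (3*18^2 + 22) / (2*1) mod 43 = 24
x3 = s^2 - 2 x1 mod 43 = 24^2 - 2*18 = 24
y3 = s (x1 - x3) - y1 mod 43 = 24 * (18 - 24) - 1 = 27

2P = (24, 27)


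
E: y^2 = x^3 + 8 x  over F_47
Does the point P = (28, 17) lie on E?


Check whether y^2 = x^3 + 8 x + 0 (mod 47) for (x, y) = (28, 17).
LHS: y^2 = 17^2 mod 47 = 7
RHS: x^3 + 8 x + 0 = 28^3 + 8*28 + 0 mod 47 = 39
LHS != RHS

No, not on the curve


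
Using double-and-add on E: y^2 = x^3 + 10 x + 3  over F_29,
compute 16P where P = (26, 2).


k = 16 = 10000_2 (binary, LSB first: 00001)
Double-and-add from P = (26, 2):
  bit 0 = 0: acc unchanged = O
  bit 1 = 0: acc unchanged = O
  bit 2 = 0: acc unchanged = O
  bit 3 = 0: acc unchanged = O
  bit 4 = 1: acc = O + (12, 16) = (12, 16)

16P = (12, 16)


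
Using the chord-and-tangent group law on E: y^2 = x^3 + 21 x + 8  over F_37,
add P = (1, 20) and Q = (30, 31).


P != Q, so use the chord formula.
s = (y2 - y1) / (x2 - x1) = (11) / (29) mod 37 = 31
x3 = s^2 - x1 - x2 mod 37 = 31^2 - 1 - 30 = 5
y3 = s (x1 - x3) - y1 mod 37 = 31 * (1 - 5) - 20 = 4

P + Q = (5, 4)


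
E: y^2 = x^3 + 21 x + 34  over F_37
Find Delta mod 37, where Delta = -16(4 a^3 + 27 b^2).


4 a^3 + 27 b^2 = 4*21^3 + 27*34^2 = 37044 + 31212 = 68256
Delta = -16 * (68256) = -1092096
Delta mod 37 = 33

Delta = 33 (mod 37)


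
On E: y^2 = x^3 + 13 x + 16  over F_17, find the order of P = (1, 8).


Compute successive multiples of P until we hit O:
  1P = (1, 8)
  2P = (16, 11)
  3P = (15, 13)
  4P = (0, 13)
  5P = (7, 5)
  6P = (5, 11)
  7P = (2, 4)
  8P = (13, 6)
  ... (continuing to 25P)
  25P = O

ord(P) = 25


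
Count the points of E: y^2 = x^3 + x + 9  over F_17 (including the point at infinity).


For each x in F_17, count y with y^2 = x^3 + 1 x + 9 mod 17:
  x = 0: RHS = 9, y in [3, 14]  -> 2 point(s)
  x = 2: RHS = 2, y in [6, 11]  -> 2 point(s)
  x = 4: RHS = 9, y in [3, 14]  -> 2 point(s)
  x = 7: RHS = 2, y in [6, 11]  -> 2 point(s)
  x = 8: RHS = 2, y in [6, 11]  -> 2 point(s)
  x = 9: RHS = 16, y in [4, 13]  -> 2 point(s)
  x = 10: RHS = 16, y in [4, 13]  -> 2 point(s)
  x = 11: RHS = 8, y in [5, 12]  -> 2 point(s)
  x = 12: RHS = 15, y in [7, 10]  -> 2 point(s)
  x = 13: RHS = 9, y in [3, 14]  -> 2 point(s)
  x = 14: RHS = 13, y in [8, 9]  -> 2 point(s)
  x = 15: RHS = 16, y in [4, 13]  -> 2 point(s)
Affine points: 24. Add the point at infinity: total = 25.

#E(F_17) = 25


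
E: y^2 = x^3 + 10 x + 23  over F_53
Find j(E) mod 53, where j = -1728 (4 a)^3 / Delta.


Delta = -16(4 a^3 + 27 b^2) mod 53 = 32
-1728 * (4 a)^3 = -1728 * (4*10)^3 mod 53 = 26
j = 26 * 32^(-1) mod 53 = 24

j = 24 (mod 53)


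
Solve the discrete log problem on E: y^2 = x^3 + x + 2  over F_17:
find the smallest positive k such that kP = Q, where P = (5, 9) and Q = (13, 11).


Enumerate multiples of P until we hit Q = (13, 11):
  1P = (5, 9)
  2P = (3, 7)
  3P = (10, 3)
  4P = (15, 3)
  5P = (13, 6)
  6P = (1, 15)
  7P = (9, 14)
  8P = (12, 12)
  9P = (4, 6)
  10P = (0, 6)
  11P = (11, 1)
  12P = (16, 0)
  13P = (11, 16)
  14P = (0, 11)
  15P = (4, 11)
  16P = (12, 5)
  17P = (9, 3)
  18P = (1, 2)
  19P = (13, 11)
Match found at i = 19.

k = 19


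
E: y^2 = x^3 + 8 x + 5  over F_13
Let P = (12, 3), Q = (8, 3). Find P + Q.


P != Q, so use the chord formula.
s = (y2 - y1) / (x2 - x1) = (0) / (9) mod 13 = 0
x3 = s^2 - x1 - x2 mod 13 = 0^2 - 12 - 8 = 6
y3 = s (x1 - x3) - y1 mod 13 = 0 * (12 - 6) - 3 = 10

P + Q = (6, 10)


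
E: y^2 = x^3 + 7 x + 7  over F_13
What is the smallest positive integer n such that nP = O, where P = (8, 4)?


Compute successive multiples of P until we hit O:
  1P = (8, 4)
  2P = (7, 3)
  3P = (12, 5)
  4P = (2, 4)
  5P = (3, 9)
  6P = (3, 4)
  7P = (2, 9)
  8P = (12, 8)
  ... (continuing to 11P)
  11P = O

ord(P) = 11


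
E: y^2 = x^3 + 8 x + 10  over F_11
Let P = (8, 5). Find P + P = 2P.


Doubling: s = (3 x1^2 + a) / (2 y1)
s = (3*8^2 + 8) / (2*5) mod 11 = 9
x3 = s^2 - 2 x1 mod 11 = 9^2 - 2*8 = 10
y3 = s (x1 - x3) - y1 mod 11 = 9 * (8 - 10) - 5 = 10

2P = (10, 10)


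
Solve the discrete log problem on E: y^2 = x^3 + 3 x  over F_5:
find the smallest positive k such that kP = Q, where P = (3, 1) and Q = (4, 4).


Enumerate multiples of P until we hit Q = (4, 4):
  1P = (3, 1)
  2P = (4, 4)
Match found at i = 2.

k = 2


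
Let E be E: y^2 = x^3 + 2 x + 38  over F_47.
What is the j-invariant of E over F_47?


Delta = -16(4 a^3 + 27 b^2) mod 47 = 28
-1728 * (4 a)^3 = -1728 * (4*2)^3 mod 47 = 39
j = 39 * 28^(-1) mod 47 = 40

j = 40 (mod 47)


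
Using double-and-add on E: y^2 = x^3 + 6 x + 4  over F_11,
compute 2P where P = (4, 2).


k = 2 = 10_2 (binary, LSB first: 01)
Double-and-add from P = (4, 2):
  bit 0 = 0: acc unchanged = O
  bit 1 = 1: acc = O + (1, 0) = (1, 0)

2P = (1, 0)


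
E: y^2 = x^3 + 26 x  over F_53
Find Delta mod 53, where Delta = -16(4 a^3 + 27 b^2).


4 a^3 + 27 b^2 = 4*26^3 + 27*0^2 = 70304 + 0 = 70304
Delta = -16 * (70304) = -1124864
Delta mod 53 = 8

Delta = 8 (mod 53)


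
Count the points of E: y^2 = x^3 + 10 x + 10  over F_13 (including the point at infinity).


For each x in F_13, count y with y^2 = x^3 + 10 x + 10 mod 13:
  x = 0: RHS = 10, y in [6, 7]  -> 2 point(s)
  x = 2: RHS = 12, y in [5, 8]  -> 2 point(s)
  x = 4: RHS = 10, y in [6, 7]  -> 2 point(s)
  x = 5: RHS = 3, y in [4, 9]  -> 2 point(s)
  x = 6: RHS = 0, y in [0]  -> 1 point(s)
  x = 8: RHS = 4, y in [2, 11]  -> 2 point(s)
  x = 9: RHS = 10, y in [6, 7]  -> 2 point(s)
  x = 12: RHS = 12, y in [5, 8]  -> 2 point(s)
Affine points: 15. Add the point at infinity: total = 16.

#E(F_13) = 16


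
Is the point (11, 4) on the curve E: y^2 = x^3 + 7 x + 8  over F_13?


Check whether y^2 = x^3 + 7 x + 8 (mod 13) for (x, y) = (11, 4).
LHS: y^2 = 4^2 mod 13 = 3
RHS: x^3 + 7 x + 8 = 11^3 + 7*11 + 8 mod 13 = 12
LHS != RHS

No, not on the curve


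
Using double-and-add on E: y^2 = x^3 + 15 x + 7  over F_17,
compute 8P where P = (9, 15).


k = 8 = 1000_2 (binary, LSB first: 0001)
Double-and-add from P = (9, 15):
  bit 0 = 0: acc unchanged = O
  bit 1 = 0: acc unchanged = O
  bit 2 = 0: acc unchanged = O
  bit 3 = 1: acc = O + (10, 1) = (10, 1)

8P = (10, 1)


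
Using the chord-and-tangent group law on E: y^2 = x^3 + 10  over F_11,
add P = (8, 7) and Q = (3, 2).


P != Q, so use the chord formula.
s = (y2 - y1) / (x2 - x1) = (6) / (6) mod 11 = 1
x3 = s^2 - x1 - x2 mod 11 = 1^2 - 8 - 3 = 1
y3 = s (x1 - x3) - y1 mod 11 = 1 * (8 - 1) - 7 = 0

P + Q = (1, 0)


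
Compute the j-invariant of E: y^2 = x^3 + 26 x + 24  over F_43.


Delta = -16(4 a^3 + 27 b^2) mod 43 = 25
-1728 * (4 a)^3 = -1728 * (4*26)^3 mod 43 = 42
j = 42 * 25^(-1) mod 43 = 12

j = 12 (mod 43)


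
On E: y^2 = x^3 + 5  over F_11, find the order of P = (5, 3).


Compute successive multiples of P until we hit O:
  1P = (5, 3)
  2P = (6, 1)
  3P = (4, 6)
  4P = (0, 4)
  5P = (10, 9)
  6P = (8, 0)
  7P = (10, 2)
  8P = (0, 7)
  ... (continuing to 12P)
  12P = O

ord(P) = 12


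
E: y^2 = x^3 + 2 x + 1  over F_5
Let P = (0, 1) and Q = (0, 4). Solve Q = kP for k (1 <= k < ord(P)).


Enumerate multiples of P until we hit Q = (0, 4):
  1P = (0, 1)
  2P = (1, 3)
  3P = (3, 3)
  4P = (3, 2)
  5P = (1, 2)
  6P = (0, 4)
Match found at i = 6.

k = 6


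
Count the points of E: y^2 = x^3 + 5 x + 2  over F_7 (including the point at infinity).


For each x in F_7, count y with y^2 = x^3 + 5 x + 2 mod 7:
  x = 0: RHS = 2, y in [3, 4]  -> 2 point(s)
  x = 1: RHS = 1, y in [1, 6]  -> 2 point(s)
  x = 3: RHS = 2, y in [3, 4]  -> 2 point(s)
  x = 4: RHS = 2, y in [3, 4]  -> 2 point(s)
Affine points: 8. Add the point at infinity: total = 9.

#E(F_7) = 9


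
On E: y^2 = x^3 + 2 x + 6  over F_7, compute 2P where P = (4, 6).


Doubling: s = (3 x1^2 + a) / (2 y1)
s = (3*4^2 + 2) / (2*6) mod 7 = 3
x3 = s^2 - 2 x1 mod 7 = 3^2 - 2*4 = 1
y3 = s (x1 - x3) - y1 mod 7 = 3 * (4 - 1) - 6 = 3

2P = (1, 3)


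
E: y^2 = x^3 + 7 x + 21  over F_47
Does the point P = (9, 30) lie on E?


Check whether y^2 = x^3 + 7 x + 21 (mod 47) for (x, y) = (9, 30).
LHS: y^2 = 30^2 mod 47 = 7
RHS: x^3 + 7 x + 21 = 9^3 + 7*9 + 21 mod 47 = 14
LHS != RHS

No, not on the curve


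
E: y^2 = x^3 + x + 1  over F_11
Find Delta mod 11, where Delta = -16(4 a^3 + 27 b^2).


4 a^3 + 27 b^2 = 4*1^3 + 27*1^2 = 4 + 27 = 31
Delta = -16 * (31) = -496
Delta mod 11 = 10

Delta = 10 (mod 11)


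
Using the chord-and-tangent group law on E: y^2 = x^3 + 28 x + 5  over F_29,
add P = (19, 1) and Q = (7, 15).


P != Q, so use the chord formula.
s = (y2 - y1) / (x2 - x1) = (14) / (17) mod 29 = 23
x3 = s^2 - x1 - x2 mod 29 = 23^2 - 19 - 7 = 10
y3 = s (x1 - x3) - y1 mod 29 = 23 * (19 - 10) - 1 = 3

P + Q = (10, 3)


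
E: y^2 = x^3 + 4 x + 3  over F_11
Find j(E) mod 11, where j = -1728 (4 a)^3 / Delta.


Delta = -16(4 a^3 + 27 b^2) mod 11 = 2
-1728 * (4 a)^3 = -1728 * (4*4)^3 mod 11 = 7
j = 7 * 2^(-1) mod 11 = 9

j = 9 (mod 11)


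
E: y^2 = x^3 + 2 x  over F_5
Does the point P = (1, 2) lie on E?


Check whether y^2 = x^3 + 2 x + 0 (mod 5) for (x, y) = (1, 2).
LHS: y^2 = 2^2 mod 5 = 4
RHS: x^3 + 2 x + 0 = 1^3 + 2*1 + 0 mod 5 = 3
LHS != RHS

No, not on the curve


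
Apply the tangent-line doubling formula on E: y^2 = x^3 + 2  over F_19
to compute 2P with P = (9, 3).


Doubling: s = (3 x1^2 + a) / (2 y1)
s = (3*9^2 + 0) / (2*3) mod 19 = 12
x3 = s^2 - 2 x1 mod 19 = 12^2 - 2*9 = 12
y3 = s (x1 - x3) - y1 mod 19 = 12 * (9 - 12) - 3 = 18

2P = (12, 18)


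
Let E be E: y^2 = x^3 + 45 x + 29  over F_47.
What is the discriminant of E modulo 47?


4 a^3 + 27 b^2 = 4*45^3 + 27*29^2 = 364500 + 22707 = 387207
Delta = -16 * (387207) = -6195312
Delta mod 47 = 40

Delta = 40 (mod 47)


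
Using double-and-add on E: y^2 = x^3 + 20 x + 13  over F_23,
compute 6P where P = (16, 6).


k = 6 = 110_2 (binary, LSB first: 011)
Double-and-add from P = (16, 6):
  bit 0 = 0: acc unchanged = O
  bit 1 = 1: acc = O + (20, 15) = (20, 15)
  bit 2 = 1: acc = (20, 15) + (14, 22) = (14, 1)

6P = (14, 1)


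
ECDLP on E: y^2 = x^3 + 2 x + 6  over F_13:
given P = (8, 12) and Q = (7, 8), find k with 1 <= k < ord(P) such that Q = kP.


Enumerate multiples of P until we hit Q = (7, 8):
  1P = (8, 12)
  2P = (7, 8)
Match found at i = 2.

k = 2


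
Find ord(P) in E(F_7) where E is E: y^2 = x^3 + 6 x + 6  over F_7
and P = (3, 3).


Compute successive multiples of P until we hit O:
  1P = (3, 3)
  2P = (5, 0)
  3P = (3, 4)
  4P = O

ord(P) = 4


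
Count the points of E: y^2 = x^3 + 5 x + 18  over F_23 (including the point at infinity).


For each x in F_23, count y with y^2 = x^3 + 5 x + 18 mod 23:
  x = 0: RHS = 18, y in [8, 15]  -> 2 point(s)
  x = 1: RHS = 1, y in [1, 22]  -> 2 point(s)
  x = 2: RHS = 13, y in [6, 17]  -> 2 point(s)
  x = 8: RHS = 18, y in [8, 15]  -> 2 point(s)
  x = 11: RHS = 1, y in [1, 22]  -> 2 point(s)
  x = 12: RHS = 12, y in [9, 14]  -> 2 point(s)
  x = 13: RHS = 3, y in [7, 16]  -> 2 point(s)
  x = 14: RHS = 3, y in [7, 16]  -> 2 point(s)
  x = 15: RHS = 18, y in [8, 15]  -> 2 point(s)
  x = 16: RHS = 8, y in [10, 13]  -> 2 point(s)
  x = 17: RHS = 2, y in [5, 18]  -> 2 point(s)
  x = 18: RHS = 6, y in [11, 12]  -> 2 point(s)
  x = 19: RHS = 3, y in [7, 16]  -> 2 point(s)
  x = 21: RHS = 0, y in [0]  -> 1 point(s)
  x = 22: RHS = 12, y in [9, 14]  -> 2 point(s)
Affine points: 29. Add the point at infinity: total = 30.

#E(F_23) = 30


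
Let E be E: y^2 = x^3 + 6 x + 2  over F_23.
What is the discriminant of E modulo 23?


4 a^3 + 27 b^2 = 4*6^3 + 27*2^2 = 864 + 108 = 972
Delta = -16 * (972) = -15552
Delta mod 23 = 19

Delta = 19 (mod 23)


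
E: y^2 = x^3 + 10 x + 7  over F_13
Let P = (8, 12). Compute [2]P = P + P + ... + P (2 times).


k = 2 = 10_2 (binary, LSB first: 01)
Double-and-add from P = (8, 12):
  bit 0 = 0: acc unchanged = O
  bit 1 = 1: acc = O + (6, 7) = (6, 7)

2P = (6, 7)


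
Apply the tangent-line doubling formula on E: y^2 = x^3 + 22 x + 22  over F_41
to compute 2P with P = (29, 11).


Doubling: s = (3 x1^2 + a) / (2 y1)
s = (3*29^2 + 22) / (2*11) mod 41 = 2
x3 = s^2 - 2 x1 mod 41 = 2^2 - 2*29 = 28
y3 = s (x1 - x3) - y1 mod 41 = 2 * (29 - 28) - 11 = 32

2P = (28, 32)


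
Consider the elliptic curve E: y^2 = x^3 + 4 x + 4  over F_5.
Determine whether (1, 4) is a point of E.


Check whether y^2 = x^3 + 4 x + 4 (mod 5) for (x, y) = (1, 4).
LHS: y^2 = 4^2 mod 5 = 1
RHS: x^3 + 4 x + 4 = 1^3 + 4*1 + 4 mod 5 = 4
LHS != RHS

No, not on the curve


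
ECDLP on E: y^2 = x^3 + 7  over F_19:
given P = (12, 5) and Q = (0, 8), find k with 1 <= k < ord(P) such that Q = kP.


Enumerate multiples of P until we hit Q = (0, 8):
  1P = (12, 5)
  2P = (0, 8)
Match found at i = 2.

k = 2


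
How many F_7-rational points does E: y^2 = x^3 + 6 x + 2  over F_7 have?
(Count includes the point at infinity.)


For each x in F_7, count y with y^2 = x^3 + 6 x + 2 mod 7:
  x = 0: RHS = 2, y in [3, 4]  -> 2 point(s)
  x = 1: RHS = 2, y in [3, 4]  -> 2 point(s)
  x = 2: RHS = 1, y in [1, 6]  -> 2 point(s)
  x = 6: RHS = 2, y in [3, 4]  -> 2 point(s)
Affine points: 8. Add the point at infinity: total = 9.

#E(F_7) = 9


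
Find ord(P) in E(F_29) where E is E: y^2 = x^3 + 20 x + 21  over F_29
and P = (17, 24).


Compute successive multiples of P until we hit O:
  1P = (17, 24)
  2P = (15, 19)
  3P = (25, 14)
  4P = (23, 27)
  5P = (11, 8)
  6P = (21, 4)
  7P = (16, 0)
  8P = (21, 25)
  ... (continuing to 14P)
  14P = O

ord(P) = 14


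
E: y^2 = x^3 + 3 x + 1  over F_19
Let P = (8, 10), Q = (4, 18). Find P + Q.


P != Q, so use the chord formula.
s = (y2 - y1) / (x2 - x1) = (8) / (15) mod 19 = 17
x3 = s^2 - x1 - x2 mod 19 = 17^2 - 8 - 4 = 11
y3 = s (x1 - x3) - y1 mod 19 = 17 * (8 - 11) - 10 = 15

P + Q = (11, 15)


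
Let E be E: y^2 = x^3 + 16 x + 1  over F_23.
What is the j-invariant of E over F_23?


Delta = -16(4 a^3 + 27 b^2) mod 23 = 15
-1728 * (4 a)^3 = -1728 * (4*16)^3 mod 23 = 7
j = 7 * 15^(-1) mod 23 = 2

j = 2 (mod 23)


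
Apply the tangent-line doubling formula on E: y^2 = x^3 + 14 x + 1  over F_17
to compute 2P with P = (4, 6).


Doubling: s = (3 x1^2 + a) / (2 y1)
s = (3*4^2 + 14) / (2*6) mod 17 = 8
x3 = s^2 - 2 x1 mod 17 = 8^2 - 2*4 = 5
y3 = s (x1 - x3) - y1 mod 17 = 8 * (4 - 5) - 6 = 3

2P = (5, 3)


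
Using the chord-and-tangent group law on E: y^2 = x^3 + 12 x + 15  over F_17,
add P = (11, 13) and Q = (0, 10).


P != Q, so use the chord formula.
s = (y2 - y1) / (x2 - x1) = (14) / (6) mod 17 = 8
x3 = s^2 - x1 - x2 mod 17 = 8^2 - 11 - 0 = 2
y3 = s (x1 - x3) - y1 mod 17 = 8 * (11 - 2) - 13 = 8

P + Q = (2, 8)


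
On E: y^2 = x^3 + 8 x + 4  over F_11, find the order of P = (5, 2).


Compute successive multiples of P until we hit O:
  1P = (5, 2)
  2P = (6, 2)
  3P = (0, 9)
  4P = (4, 1)
  5P = (3, 0)
  6P = (4, 10)
  7P = (0, 2)
  8P = (6, 9)
  ... (continuing to 10P)
  10P = O

ord(P) = 10


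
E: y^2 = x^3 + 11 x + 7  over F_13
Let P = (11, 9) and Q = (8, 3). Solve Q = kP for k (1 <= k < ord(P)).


Enumerate multiples of P until we hit Q = (8, 3):
  1P = (11, 9)
  2P = (8, 10)
  3P = (10, 8)
  4P = (6, 9)
  5P = (9, 4)
  6P = (9, 9)
  7P = (6, 4)
  8P = (10, 5)
  9P = (8, 3)
Match found at i = 9.

k = 9


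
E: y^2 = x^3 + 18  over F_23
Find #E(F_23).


For each x in F_23, count y with y^2 = x^3 + 0 x + 18 mod 23:
  x = 0: RHS = 18, y in [8, 15]  -> 2 point(s)
  x = 2: RHS = 3, y in [7, 16]  -> 2 point(s)
  x = 4: RHS = 13, y in [6, 17]  -> 2 point(s)
  x = 6: RHS = 4, y in [2, 21]  -> 2 point(s)
  x = 7: RHS = 16, y in [4, 19]  -> 2 point(s)
  x = 8: RHS = 1, y in [1, 22]  -> 2 point(s)
  x = 10: RHS = 6, y in [11, 12]  -> 2 point(s)
  x = 14: RHS = 2, y in [5, 18]  -> 2 point(s)
  x = 15: RHS = 12, y in [9, 14]  -> 2 point(s)
  x = 17: RHS = 9, y in [3, 20]  -> 2 point(s)
  x = 18: RHS = 8, y in [10, 13]  -> 2 point(s)
  x = 19: RHS = 0, y in [0]  -> 1 point(s)
Affine points: 23. Add the point at infinity: total = 24.

#E(F_23) = 24


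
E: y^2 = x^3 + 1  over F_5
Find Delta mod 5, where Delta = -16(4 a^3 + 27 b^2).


4 a^3 + 27 b^2 = 4*0^3 + 27*1^2 = 0 + 27 = 27
Delta = -16 * (27) = -432
Delta mod 5 = 3

Delta = 3 (mod 5)


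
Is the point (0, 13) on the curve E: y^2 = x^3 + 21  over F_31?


Check whether y^2 = x^3 + 0 x + 21 (mod 31) for (x, y) = (0, 13).
LHS: y^2 = 13^2 mod 31 = 14
RHS: x^3 + 0 x + 21 = 0^3 + 0*0 + 21 mod 31 = 21
LHS != RHS

No, not on the curve


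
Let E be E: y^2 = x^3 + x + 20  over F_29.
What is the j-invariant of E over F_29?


Delta = -16(4 a^3 + 27 b^2) mod 29 = 5
-1728 * (4 a)^3 = -1728 * (4*1)^3 mod 29 = 14
j = 14 * 5^(-1) mod 29 = 26

j = 26 (mod 29)


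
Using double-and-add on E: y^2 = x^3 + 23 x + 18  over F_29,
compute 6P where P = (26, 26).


k = 6 = 110_2 (binary, LSB first: 011)
Double-and-add from P = (26, 26):
  bit 0 = 0: acc unchanged = O
  bit 1 = 1: acc = O + (11, 23) = (11, 23)
  bit 2 = 1: acc = (11, 23) + (13, 22) = (27, 14)

6P = (27, 14)


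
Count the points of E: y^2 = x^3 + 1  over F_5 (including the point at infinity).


For each x in F_5, count y with y^2 = x^3 + 0 x + 1 mod 5:
  x = 0: RHS = 1, y in [1, 4]  -> 2 point(s)
  x = 2: RHS = 4, y in [2, 3]  -> 2 point(s)
  x = 4: RHS = 0, y in [0]  -> 1 point(s)
Affine points: 5. Add the point at infinity: total = 6.

#E(F_5) = 6


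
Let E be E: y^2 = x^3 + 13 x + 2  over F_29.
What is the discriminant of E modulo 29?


4 a^3 + 27 b^2 = 4*13^3 + 27*2^2 = 8788 + 108 = 8896
Delta = -16 * (8896) = -142336
Delta mod 29 = 25

Delta = 25 (mod 29)


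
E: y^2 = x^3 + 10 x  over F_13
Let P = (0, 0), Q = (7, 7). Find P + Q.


P != Q, so use the chord formula.
s = (y2 - y1) / (x2 - x1) = (7) / (7) mod 13 = 1
x3 = s^2 - x1 - x2 mod 13 = 1^2 - 0 - 7 = 7
y3 = s (x1 - x3) - y1 mod 13 = 1 * (0 - 7) - 0 = 6

P + Q = (7, 6)


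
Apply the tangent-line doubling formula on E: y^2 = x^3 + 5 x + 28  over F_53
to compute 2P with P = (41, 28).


Doubling: s = (3 x1^2 + a) / (2 y1)
s = (3*41^2 + 5) / (2*28) mod 53 = 22
x3 = s^2 - 2 x1 mod 53 = 22^2 - 2*41 = 31
y3 = s (x1 - x3) - y1 mod 53 = 22 * (41 - 31) - 28 = 33

2P = (31, 33)


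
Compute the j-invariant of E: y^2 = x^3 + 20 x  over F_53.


Delta = -16(4 a^3 + 27 b^2) mod 53 = 33
-1728 * (4 a)^3 = -1728 * (4*20)^3 mod 53 = 49
j = 49 * 33^(-1) mod 53 = 32

j = 32 (mod 53)


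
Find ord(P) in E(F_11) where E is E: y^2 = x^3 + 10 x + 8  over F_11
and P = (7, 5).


Compute successive multiples of P until we hit O:
  1P = (7, 5)
  2P = (6, 3)
  3P = (2, 5)
  4P = (2, 6)
  5P = (6, 8)
  6P = (7, 6)
  7P = O

ord(P) = 7


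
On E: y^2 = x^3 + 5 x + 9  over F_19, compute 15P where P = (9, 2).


k = 15 = 1111_2 (binary, LSB first: 1111)
Double-and-add from P = (9, 2):
  bit 0 = 1: acc = O + (9, 2) = (9, 2)
  bit 1 = 1: acc = (9, 2) + (7, 8) = (12, 7)
  bit 2 = 1: acc = (12, 7) + (5, 11) = (0, 16)
  bit 3 = 1: acc = (0, 16) + (15, 1) = (5, 8)

15P = (5, 8)


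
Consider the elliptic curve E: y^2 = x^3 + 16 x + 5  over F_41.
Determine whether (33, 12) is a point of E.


Check whether y^2 = x^3 + 16 x + 5 (mod 41) for (x, y) = (33, 12).
LHS: y^2 = 12^2 mod 41 = 21
RHS: x^3 + 16 x + 5 = 33^3 + 16*33 + 5 mod 41 = 21
LHS = RHS

Yes, on the curve


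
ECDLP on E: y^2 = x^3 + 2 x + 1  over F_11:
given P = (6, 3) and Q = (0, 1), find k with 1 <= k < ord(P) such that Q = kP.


Enumerate multiples of P until we hit Q = (0, 1):
  1P = (6, 3)
  2P = (10, 8)
  3P = (0, 10)
  4P = (3, 10)
  5P = (5, 2)
  6P = (1, 2)
  7P = (8, 1)
  8P = (9, 0)
  9P = (8, 10)
  10P = (1, 9)
  11P = (5, 9)
  12P = (3, 1)
  13P = (0, 1)
Match found at i = 13.

k = 13


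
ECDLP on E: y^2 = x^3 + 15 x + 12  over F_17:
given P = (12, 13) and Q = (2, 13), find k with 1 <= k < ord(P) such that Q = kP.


Enumerate multiples of P until we hit Q = (2, 13):
  1P = (12, 13)
  2P = (8, 10)
  3P = (5, 5)
  4P = (2, 13)
Match found at i = 4.

k = 4


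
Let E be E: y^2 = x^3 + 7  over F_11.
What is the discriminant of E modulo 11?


4 a^3 + 27 b^2 = 4*0^3 + 27*7^2 = 0 + 1323 = 1323
Delta = -16 * (1323) = -21168
Delta mod 11 = 7

Delta = 7 (mod 11)


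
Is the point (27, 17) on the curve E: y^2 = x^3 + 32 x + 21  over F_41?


Check whether y^2 = x^3 + 32 x + 21 (mod 41) for (x, y) = (27, 17).
LHS: y^2 = 17^2 mod 41 = 2
RHS: x^3 + 32 x + 21 = 27^3 + 32*27 + 21 mod 41 = 27
LHS != RHS

No, not on the curve


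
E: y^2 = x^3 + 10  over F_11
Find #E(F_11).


For each x in F_11, count y with y^2 = x^3 + 0 x + 10 mod 11:
  x = 1: RHS = 0, y in [0]  -> 1 point(s)
  x = 3: RHS = 4, y in [2, 9]  -> 2 point(s)
  x = 5: RHS = 3, y in [5, 6]  -> 2 point(s)
  x = 7: RHS = 1, y in [1, 10]  -> 2 point(s)
  x = 8: RHS = 5, y in [4, 7]  -> 2 point(s)
  x = 10: RHS = 9, y in [3, 8]  -> 2 point(s)
Affine points: 11. Add the point at infinity: total = 12.

#E(F_11) = 12


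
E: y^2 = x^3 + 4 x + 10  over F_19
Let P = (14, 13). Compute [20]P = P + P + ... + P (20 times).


k = 20 = 10100_2 (binary, LSB first: 00101)
Double-and-add from P = (14, 13):
  bit 0 = 0: acc unchanged = O
  bit 1 = 0: acc unchanged = O
  bit 2 = 1: acc = O + (10, 10) = (10, 10)
  bit 3 = 0: acc unchanged = (10, 10)
  bit 4 = 1: acc = (10, 10) + (13, 13) = (16, 3)

20P = (16, 3)
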